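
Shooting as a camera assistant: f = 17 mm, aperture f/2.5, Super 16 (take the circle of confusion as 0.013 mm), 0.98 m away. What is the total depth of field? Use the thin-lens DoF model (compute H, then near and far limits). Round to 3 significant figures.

215 mm

Hyperfocal distance H = f²/(N·c) + f = 17²/(2.5 × 0.013) + 17 = 289/0.0325 + 17 ≈ 8909.3 mm ≈ 8.909 m.
Near limit Dn = s·(H − f)/(H + s − 2f) = 980 × (8909.3 − 17) / (8909.3 + 980 − 2 × 17) = 980 × 8892.3 / 9855.3 ≈ 884.24 mm.
Far limit Df = s·(H − f)/(H − s) = 980 × (8909.3 − 17) / (8909.3 − 980) = 980 × 8892.3 / 7929.3 ≈ 1099.02 mm.
Depth of field = Df − Dn = 1099.02 − 884.24 ≈ 214.78 mm.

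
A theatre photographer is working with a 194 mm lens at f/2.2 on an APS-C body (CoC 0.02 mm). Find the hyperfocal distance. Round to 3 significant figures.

856 m

Hyperfocal distance H = f²/(N·c) + f = 194²/(2.2 × 0.02) + 194 = 37636/0.044 + 194 ≈ 855557.6 mm ≈ 856 m.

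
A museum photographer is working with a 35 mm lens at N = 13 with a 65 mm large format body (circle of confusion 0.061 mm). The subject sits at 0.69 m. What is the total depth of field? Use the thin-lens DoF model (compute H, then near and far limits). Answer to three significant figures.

0.713 m

Hyperfocal distance H = f²/(N·c) + f = 35²/(13 × 0.061) + 35 = 1225/0.793 + 35 ≈ 1579.8 mm ≈ 1.580 m.
Near limit Dn = s·(H − f)/(H + s − 2f) = 690 × (1579.8 − 35) / (1579.8 + 690 − 2 × 35) = 690 × 1544.8 / 2199.8 ≈ 484.55 mm.
Far limit Df = s·(H − f)/(H − s) = 690 × (1579.8 − 35) / (1579.8 − 690) = 690 × 1544.8 / 889.8 ≈ 1197.94 mm.
Depth of field = Df − Dn = 1197.94 − 484.55 ≈ 713.39 mm ≈ 0.713 m.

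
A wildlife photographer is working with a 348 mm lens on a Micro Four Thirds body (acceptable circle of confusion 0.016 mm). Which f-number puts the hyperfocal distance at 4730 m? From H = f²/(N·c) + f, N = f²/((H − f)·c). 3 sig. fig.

Rearrange H = f²/(N·c) + f for N: N = f² / ((H − f)·c).
N = 348² / ((4730000 − 348) × 0.016) = 121104 / 75674 ≈ 1.60.

f/1.60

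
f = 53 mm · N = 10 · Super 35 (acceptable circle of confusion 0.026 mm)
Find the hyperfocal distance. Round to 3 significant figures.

10.9 m

Hyperfocal distance H = f²/(N·c) + f = 53²/(10 × 0.026) + 53 = 2809/0.26 + 53 ≈ 10856.8 mm ≈ 10.9 m.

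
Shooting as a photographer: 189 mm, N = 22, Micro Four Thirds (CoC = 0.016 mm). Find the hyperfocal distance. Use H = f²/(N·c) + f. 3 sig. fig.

102 m

Hyperfocal distance H = f²/(N·c) + f = 189²/(22 × 0.016) + 189 = 35721/0.352 + 189 ≈ 101669.1 mm ≈ 102 m.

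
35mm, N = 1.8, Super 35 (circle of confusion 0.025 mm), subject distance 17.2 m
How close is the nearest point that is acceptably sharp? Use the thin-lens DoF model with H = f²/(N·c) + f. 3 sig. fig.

10.5 m

Hyperfocal distance H = f²/(N·c) + f = 35²/(1.8 × 0.025) + 35 = 1225/0.045 + 35 ≈ 27257.2 mm ≈ 27.26 m.
Near limit Dn = s·(H − f)/(H + s − 2f) = 17200 × (27257.2 − 35) / (27257.2 + 17200 − 2 × 35) = 17200 × 27222.2 / 44387.2 ≈ 10549 mm ≈ 10.5 m.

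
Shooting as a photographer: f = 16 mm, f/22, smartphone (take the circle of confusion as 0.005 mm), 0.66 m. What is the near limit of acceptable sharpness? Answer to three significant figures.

Hyperfocal distance H = f²/(N·c) + f = 16²/(22 × 0.005) + 16 = 256/0.11 + 16 ≈ 2343.3 mm ≈ 2.343 m.
Near limit Dn = s·(H − f)/(H + s − 2f) = 660 × (2343.3 − 16) / (2343.3 + 660 − 2 × 16) = 660 × 2327.3 / 2971.3 ≈ 516.95 mm ≈ 0.517 m.

0.517 m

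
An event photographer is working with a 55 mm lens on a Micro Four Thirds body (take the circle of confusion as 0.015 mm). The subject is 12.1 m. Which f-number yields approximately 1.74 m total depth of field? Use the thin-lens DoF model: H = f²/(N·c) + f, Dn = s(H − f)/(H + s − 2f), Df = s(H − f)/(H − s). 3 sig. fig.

f/1.20

Write h = H − f = f²/(N·c). The thin-lens limits are Dn = s·h/(h + (s−f)) and Df = s·h/(h − (s−f)), so DoF = Df − Dn = 2·s·(s−f)·h / (h² − (s−f)²).
That is a quadratic in h: DoF·h² − 2·s·(s−f)·h − DoF·(s−f)² = 0 ⇒ h = (s−f)·(s + √(s² + DoF²)) / DoF = 12045 × (12100 + √(12100² + 1740²)) / 1740 = 12045 × (12100 + 12224.5) / 1740 ≈ 168384 mm.
Then N = f²/(c·h) = 55² / (0.015 × 168384) = 3025 / 2525.8 ≈ 1.20.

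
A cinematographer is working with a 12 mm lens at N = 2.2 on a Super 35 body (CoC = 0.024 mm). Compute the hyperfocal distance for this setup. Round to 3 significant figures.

Hyperfocal distance H = f²/(N·c) + f = 12²/(2.2 × 0.024) + 12 = 144/0.0528 + 12 ≈ 2739.3 mm ≈ 2.74 m.

2.74 m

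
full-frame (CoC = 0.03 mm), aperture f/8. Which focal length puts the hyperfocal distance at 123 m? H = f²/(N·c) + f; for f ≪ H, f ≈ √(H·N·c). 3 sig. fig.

172 mm

From H = f²/(N·c) + f, with f ≪ H: f ≈ √(H·N·c) = √(123000 × 8 × 0.03) = √29520 ≈ 171.8 mm.
The +f correction barely moves this — solving exactly, f² + N·c·f − N·c·H = 0 ⇒ f = (−N·c + √((N·c)² + 4·N·c·H))/2 = (−0.24 + √118080)/2 ≈ 171.69 mm, so f ≈ 172 mm.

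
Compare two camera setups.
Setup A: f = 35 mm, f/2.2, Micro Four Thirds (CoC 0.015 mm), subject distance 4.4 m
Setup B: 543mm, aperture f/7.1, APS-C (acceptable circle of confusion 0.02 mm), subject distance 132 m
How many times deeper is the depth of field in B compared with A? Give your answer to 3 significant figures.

16.0

Setup A: H = 35²/(2.2×0.015) + 35 ≈ 37156.2 mm; DoF = Df − Dn = 4986.3 − 3937.1 ≈ 1049.2 mm.
Setup B: H = 543²/(7.1×0.02) + 543 ≈ 2076944.4 mm; DoF = Df − Dn = 140922 − 124141 ≈ 16781 mm.
Ratio = 16781 / 1049.2 ≈ 16.0.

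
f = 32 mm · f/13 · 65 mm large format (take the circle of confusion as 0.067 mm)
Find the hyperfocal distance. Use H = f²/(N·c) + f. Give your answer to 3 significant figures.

1.21 m

Hyperfocal distance H = f²/(N·c) + f = 32²/(13 × 0.067) + 32 = 1024/0.871 + 32 ≈ 1207.7 mm ≈ 1.21 m.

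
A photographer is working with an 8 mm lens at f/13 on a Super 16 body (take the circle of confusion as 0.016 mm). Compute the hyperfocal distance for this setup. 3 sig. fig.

Hyperfocal distance H = f²/(N·c) + f = 8²/(13 × 0.016) + 8 = 64/0.208 + 8 ≈ 315.7 mm ≈ 0.316 m.

316 mm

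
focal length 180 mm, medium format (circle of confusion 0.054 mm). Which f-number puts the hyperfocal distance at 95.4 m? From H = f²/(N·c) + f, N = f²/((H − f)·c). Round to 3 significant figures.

Rearrange H = f²/(N·c) + f for N: N = f² / ((H − f)·c).
N = 180² / ((95400 − 180) × 0.054) = 32400 / 5142 ≈ 6.30.

f/6.30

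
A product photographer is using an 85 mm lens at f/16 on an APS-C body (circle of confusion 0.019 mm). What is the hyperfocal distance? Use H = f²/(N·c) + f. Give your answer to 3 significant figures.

23.9 m

Hyperfocal distance H = f²/(N·c) + f = 85²/(16 × 0.019) + 85 = 7225/0.304 + 85 ≈ 23851.4 mm ≈ 23.9 m.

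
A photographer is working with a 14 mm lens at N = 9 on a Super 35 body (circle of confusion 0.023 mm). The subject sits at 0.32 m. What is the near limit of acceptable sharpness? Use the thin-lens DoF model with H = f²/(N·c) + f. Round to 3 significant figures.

242 mm

Hyperfocal distance H = f²/(N·c) + f = 14²/(9 × 0.023) + 14 = 196/0.207 + 14 ≈ 960.9 mm ≈ 0.961 m.
Near limit Dn = s·(H − f)/(H + s − 2f) = 320 × (960.9 − 14) / (960.9 + 320 − 2 × 14) = 320 × 946.9 / 1252.9 ≈ 241.84 mm.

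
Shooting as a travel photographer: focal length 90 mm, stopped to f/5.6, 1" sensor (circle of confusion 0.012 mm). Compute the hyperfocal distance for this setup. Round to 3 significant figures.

121 m

Hyperfocal distance H = f²/(N·c) + f = 90²/(5.6 × 0.012) + 90 = 8100/0.0672 + 90 ≈ 120625.7 mm ≈ 121 m.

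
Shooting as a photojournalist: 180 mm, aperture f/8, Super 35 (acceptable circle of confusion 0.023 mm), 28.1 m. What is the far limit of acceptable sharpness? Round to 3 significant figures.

Hyperfocal distance H = f²/(N·c) + f = 180²/(8 × 0.023) + 180 = 32400/0.184 + 180 ≈ 176267.0 mm ≈ 176.3 m.
Far limit Df = s·(H − f)/(H − s) = 28100 × (176267.0 − 180) / (176267.0 − 28100) = 28100 × 176087.0 / 148167.0 ≈ 33395 mm ≈ 33.4 m.

33.4 m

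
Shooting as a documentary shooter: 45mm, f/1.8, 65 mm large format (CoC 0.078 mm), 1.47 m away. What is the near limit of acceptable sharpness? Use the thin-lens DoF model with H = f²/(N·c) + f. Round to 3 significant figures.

1.34 m

Hyperfocal distance H = f²/(N·c) + f = 45²/(1.8 × 0.078) + 45 = 2025/0.1404 + 45 ≈ 14468.1 mm ≈ 14.47 m.
Near limit Dn = s·(H − f)/(H + s − 2f) = 1470 × (14468.1 − 45) / (14468.1 + 1470 − 2 × 45) = 1470 × 14423.1 / 15848.1 ≈ 1337.8 mm ≈ 1.34 m.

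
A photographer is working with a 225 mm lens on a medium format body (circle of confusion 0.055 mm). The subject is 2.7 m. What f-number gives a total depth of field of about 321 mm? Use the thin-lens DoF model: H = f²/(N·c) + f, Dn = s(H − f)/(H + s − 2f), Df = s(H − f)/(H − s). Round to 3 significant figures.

Write h = H − f = f²/(N·c). The thin-lens limits are Dn = s·h/(h + (s−f)) and Df = s·h/(h − (s−f)), so DoF = Df − Dn = 2·s·(s−f)·h / (h² − (s−f)²).
That is a quadratic in h: DoF·h² − 2·s·(s−f)·h − DoF·(s−f)² = 0 ⇒ h = (s−f)·(s + √(s² + DoF²)) / DoF = 2475 × (2700 + √(2700² + 321²)) / 321 = 2475 × (2700 + 2719.01) / 321 ≈ 41782 mm.
Then N = f²/(c·h) = 225² / (0.055 × 41782) = 50625 / 2298.0 ≈ 22.

f/22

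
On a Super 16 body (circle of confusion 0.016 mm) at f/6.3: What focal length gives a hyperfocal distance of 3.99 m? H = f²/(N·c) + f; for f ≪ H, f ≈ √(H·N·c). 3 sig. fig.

20.0 mm

From H = f²/(N·c) + f, with f ≪ H: f ≈ √(H·N·c) = √(3990 × 6.3 × 0.016) = √402.19 ≈ 20.05 mm.
Exact: f² + N·c·f − N·c·H = 0 ⇒ f = (−N·c + √((N·c)² + 4·N·c·H))/2 = (−0.1008 + √1608.8)/2 ≈ 20.004 mm ≈ 20.0 mm.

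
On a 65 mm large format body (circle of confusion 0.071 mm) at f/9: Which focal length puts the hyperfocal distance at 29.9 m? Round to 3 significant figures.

138 mm

From H = f²/(N·c) + f, with f ≪ H: f ≈ √(H·N·c) = √(29900 × 9 × 0.071) = √19106 ≈ 138.2 mm.
The +f correction barely moves this — solving exactly, f² + N·c·f − N·c·H = 0 ⇒ f = (−N·c + √((N·c)² + 4·N·c·H))/2 = (−0.639 + √76425)/2 ≈ 137.91 mm, so f ≈ 138 mm.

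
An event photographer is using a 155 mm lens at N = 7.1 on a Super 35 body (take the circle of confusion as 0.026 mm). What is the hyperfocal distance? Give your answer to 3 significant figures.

130 m

Hyperfocal distance H = f²/(N·c) + f = 155²/(7.1 × 0.026) + 155 = 24025/0.1846 + 155 ≈ 130301.3 mm ≈ 130 m.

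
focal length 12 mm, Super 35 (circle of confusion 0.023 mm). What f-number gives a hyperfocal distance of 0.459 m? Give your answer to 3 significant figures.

f/14

Rearrange H = f²/(N·c) + f for N: N = f² / ((H − f)·c).
N = 12² / ((459 − 12) × 0.023) = 144 / 10.28 ≈ 14.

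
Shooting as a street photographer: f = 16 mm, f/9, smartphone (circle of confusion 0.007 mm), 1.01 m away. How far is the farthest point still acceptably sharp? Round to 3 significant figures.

Hyperfocal distance H = f²/(N·c) + f = 16²/(9 × 0.007) + 16 = 256/0.063 + 16 ≈ 4079.5 mm ≈ 4.079 m.
Far limit Df = s·(H − f)/(H − s) = 1010 × (4079.5 − 16) / (4079.5 − 1010) = 1010 × 4063.5 / 3069.5 ≈ 1337.1 mm ≈ 1.34 m.

1.34 m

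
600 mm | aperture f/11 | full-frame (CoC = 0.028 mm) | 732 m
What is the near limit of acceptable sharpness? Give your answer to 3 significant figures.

450 m

Hyperfocal distance H = f²/(N·c) + f = 600²/(11 × 0.028) + 600 = 360000/0.308 + 600 ≈ 1169431.2 mm ≈ 1169 m.
Near limit Dn = s·(H − f)/(H + s − 2f) = 732000 × (1169431.2 − 600) / (1169431.2 + 732000 − 2 × 600) = 732000 × 1168831.2 / 1900231.2 ≈ 450253 mm ≈ 450 m.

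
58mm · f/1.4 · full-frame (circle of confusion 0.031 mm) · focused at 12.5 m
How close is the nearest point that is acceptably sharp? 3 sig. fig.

Hyperfocal distance H = f²/(N·c) + f = 58²/(1.4 × 0.031) + 58 = 3364/0.0434 + 58 ≈ 77569.5 mm ≈ 77.57 m.
Near limit Dn = s·(H − f)/(H + s − 2f) = 12500 × (77569.5 − 58) / (77569.5 + 12500 − 2 × 58) = 12500 × 77511.5 / 89953.5 ≈ 10771 mm ≈ 10.8 m.

10.8 m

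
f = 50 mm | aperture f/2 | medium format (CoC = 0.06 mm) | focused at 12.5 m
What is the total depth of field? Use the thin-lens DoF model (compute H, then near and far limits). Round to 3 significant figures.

Hyperfocal distance H = f²/(N·c) + f = 50²/(2 × 0.06) + 50 = 2500/0.12 + 50 ≈ 20883.3 mm ≈ 20.88 m.
Near limit Dn = s·(H − f)/(H + s − 2f) = 12500 × (20883.3 − 50) / (20883.3 + 12500 − 2 × 50) = 12500 × 20833.3 / 33283.3 ≈ 7824 mm.
Far limit Df = s·(H − f)/(H − s) = 12500 × (20883.3 − 50) / (20883.3 − 12500) = 12500 × 20833.3 / 8383.3 ≈ 31064 mm.
Depth of field = Df − Dn = 31064 − 7824 ≈ 23240 mm ≈ 23.2 m.

23.2 m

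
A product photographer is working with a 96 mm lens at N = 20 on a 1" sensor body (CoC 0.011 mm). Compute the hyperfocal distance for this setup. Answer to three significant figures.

42.0 m

Hyperfocal distance H = f²/(N·c) + f = 96²/(20 × 0.011) + 96 = 9216/0.22 + 96 ≈ 41986.9 mm ≈ 42.0 m.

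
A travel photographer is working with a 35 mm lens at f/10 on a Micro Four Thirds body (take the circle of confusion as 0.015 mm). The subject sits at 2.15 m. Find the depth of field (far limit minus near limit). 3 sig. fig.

Hyperfocal distance H = f²/(N·c) + f = 35²/(10 × 0.015) + 35 = 1225/0.15 + 35 ≈ 8201.7 mm ≈ 8.202 m.
Near limit Dn = s·(H − f)/(H + s − 2f) = 2150 × (8201.7 − 35) / (8201.7 + 2150 − 2 × 35) = 2150 × 8166.7 / 10281.7 ≈ 1707.7 mm.
Far limit Df = s·(H − f)/(H − s) = 2150 × (8201.7 − 35) / (8201.7 − 2150) = 2150 × 8166.7 / 6051.7 ≈ 2901.4 mm.
Depth of field = Df − Dn = 2901.4 − 1707.7 ≈ 1193.7 mm ≈ 1.19 m.

1.19 m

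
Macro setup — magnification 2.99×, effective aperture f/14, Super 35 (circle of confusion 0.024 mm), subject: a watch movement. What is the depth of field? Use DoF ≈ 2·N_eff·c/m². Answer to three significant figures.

0.0752 mm

At magnification m, DoF ≈ 2·N_eff·c/m² = 2 × 14 × 0.024 / 2.99² = 0.672 / 8.94 ≈ 0.0752 mm.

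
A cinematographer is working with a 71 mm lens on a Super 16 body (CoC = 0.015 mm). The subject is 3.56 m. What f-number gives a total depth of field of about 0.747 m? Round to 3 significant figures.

Write h = H − f = f²/(N·c). The thin-lens limits are Dn = s·h/(h + (s−f)) and Df = s·h/(h − (s−f)), so DoF = Df − Dn = 2·s·(s−f)·h / (h² − (s−f)²).
That is a quadratic in h: DoF·h² − 2·s·(s−f)·h − DoF·(s−f)² = 0 ⇒ h = (s−f)·(s + √(s² + DoF²)) / DoF = 3489 × (3560 + √(3560² + 747²)) / 747 = 3489 × (3560 + 3637.53) / 747 ≈ 33617 mm.
Then N = f²/(c·h) = 71² / (0.015 × 33617) = 5041 / 504.26 ≈ 10.

f/10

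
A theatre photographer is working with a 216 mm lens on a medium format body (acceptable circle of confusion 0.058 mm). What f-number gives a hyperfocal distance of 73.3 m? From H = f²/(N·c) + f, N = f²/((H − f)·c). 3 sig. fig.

Rearrange H = f²/(N·c) + f for N: N = f² / ((H − f)·c).
N = 216² / ((73300 − 216) × 0.058) = 46656 / 4239 ≈ 11.

f/11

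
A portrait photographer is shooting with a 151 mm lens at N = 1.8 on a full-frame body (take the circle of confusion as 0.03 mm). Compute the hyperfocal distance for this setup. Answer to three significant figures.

422 m

Hyperfocal distance H = f²/(N·c) + f = 151²/(1.8 × 0.03) + 151 = 22801/0.054 + 151 ≈ 422391.7 mm ≈ 422 m.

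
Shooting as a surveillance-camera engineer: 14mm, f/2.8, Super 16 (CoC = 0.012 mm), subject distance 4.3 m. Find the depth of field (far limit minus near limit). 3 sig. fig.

Hyperfocal distance H = f²/(N·c) + f = 14²/(2.8 × 0.012) + 14 = 196/0.0336 + 14 ≈ 5847.3 mm ≈ 5.847 m.
Near limit Dn = s·(H − f)/(H + s − 2f) = 4300 × (5847.3 − 14) / (5847.3 + 4300 − 2 × 14) = 4300 × 5833.3 / 10119.3 ≈ 2479 mm.
Far limit Df = s·(H − f)/(H − s) = 4300 × (5847.3 − 14) / (5847.3 − 4300) = 4300 × 5833.3 / 1547.3 ≈ 16211 mm.
Depth of field = Df − Dn = 16211 − 2479 ≈ 13732 mm ≈ 13.7 m.

13.7 m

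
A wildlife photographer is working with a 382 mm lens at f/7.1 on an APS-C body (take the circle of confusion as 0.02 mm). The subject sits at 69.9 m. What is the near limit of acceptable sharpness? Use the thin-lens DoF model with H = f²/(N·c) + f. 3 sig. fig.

Hyperfocal distance H = f²/(N·c) + f = 382²/(7.1 × 0.02) + 382 = 145924/0.142 + 382 ≈ 1028015.8 mm ≈ 1028 m.
Near limit Dn = s·(H − f)/(H + s − 2f) = 69900 × (1028015.8 − 382) / (1028015.8 + 69900 − 2 × 382) = 69900 × 1027633.8 / 1097151.8 ≈ 65471 mm ≈ 65.5 m.

65.5 m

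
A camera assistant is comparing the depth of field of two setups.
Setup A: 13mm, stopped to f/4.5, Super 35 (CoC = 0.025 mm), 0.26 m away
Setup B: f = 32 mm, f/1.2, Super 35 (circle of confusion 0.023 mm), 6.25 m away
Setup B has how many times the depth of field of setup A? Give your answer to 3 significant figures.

Setup A: H = 13²/(4.5×0.025) + 13 ≈ 1515.2 mm; DoF = Df − Dn = 311.162 − 223.287 ≈ 87.875 mm.
Setup B: H = 32²/(1.2×0.023) + 32 ≈ 37133.4 mm; DoF = Df − Dn = 7508.4 − 5352.9 ≈ 2155.5 mm.
Ratio = 2155.5 / 87.875 ≈ 24.5.

24.5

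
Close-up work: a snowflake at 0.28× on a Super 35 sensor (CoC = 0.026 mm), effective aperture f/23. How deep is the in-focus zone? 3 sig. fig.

At magnification m, DoF ≈ 2·N_eff·c/m² = 2 × 23 × 0.026 / 0.28² = 1.196 / 0.0784 ≈ 15.3 mm.

15.3 mm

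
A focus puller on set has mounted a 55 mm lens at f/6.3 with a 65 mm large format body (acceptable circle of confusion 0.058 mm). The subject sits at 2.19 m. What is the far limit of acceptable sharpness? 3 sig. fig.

Hyperfocal distance H = f²/(N·c) + f = 55²/(6.3 × 0.058) + 55 = 3025/0.3654 + 55 ≈ 8333.6 mm ≈ 8.334 m.
Far limit Df = s·(H − f)/(H − s) = 2190 × (8333.6 − 55) / (8333.6 − 2190) = 2190 × 8278.6 / 6143.6 ≈ 2951.1 mm ≈ 2.95 m.

2.95 m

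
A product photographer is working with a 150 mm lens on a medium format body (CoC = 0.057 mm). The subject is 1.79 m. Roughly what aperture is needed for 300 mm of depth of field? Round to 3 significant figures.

Write h = H − f = f²/(N·c). The thin-lens limits are Dn = s·h/(h + (s−f)) and Df = s·h/(h − (s−f)), so DoF = Df − Dn = 2·s·(s−f)·h / (h² − (s−f)²).
That is a quadratic in h: DoF·h² − 2·s·(s−f)·h − DoF·(s−f)² = 0 ⇒ h = (s−f)·(s + √(s² + DoF²)) / DoF = 1640 × (1790 + √(1790² + 300²)) / 300 = 1640 × (1790 + 1814.97) / 300 ≈ 19707 mm.
Then N = f²/(c·h) = 150² / (0.057 × 19707) = 22500 / 1123.3 ≈ 20.

f/20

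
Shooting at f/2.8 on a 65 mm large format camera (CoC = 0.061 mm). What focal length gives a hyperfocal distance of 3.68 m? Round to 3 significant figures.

From H = f²/(N·c) + f, with f ≪ H: f ≈ √(H·N·c) = √(3680 × 2.8 × 0.061) = √628.54 ≈ 25.07 mm.
Exact: f² + N·c·f − N·c·H = 0 ⇒ f = (−N·c + √((N·c)² + 4·N·c·H))/2 = (−0.1708 + √2514.2)/2 ≈ 24.986 mm ≈ 25.0 mm.

25.0 mm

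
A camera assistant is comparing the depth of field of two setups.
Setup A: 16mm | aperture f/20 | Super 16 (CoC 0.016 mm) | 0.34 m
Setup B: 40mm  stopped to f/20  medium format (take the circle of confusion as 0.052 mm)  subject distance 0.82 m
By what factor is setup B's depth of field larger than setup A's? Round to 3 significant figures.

Setup A: H = 16²/(20×0.016) + 16 ≈ 816.0 mm; DoF = Df − Dn = 571.43 − 241.99 ≈ 329.44 mm.
Setup B: H = 40²/(20×0.052) + 40 ≈ 1578.5 mm; DoF = Df − Dn = 1663.3 − 544.1 ≈ 1119.2 mm.
Ratio = 1119.2 / 329.44 ≈ 3.40.

3.40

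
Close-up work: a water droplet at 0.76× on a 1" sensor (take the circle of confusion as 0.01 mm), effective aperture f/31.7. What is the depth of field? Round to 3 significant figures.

1.10 mm

At magnification m, DoF ≈ 2·N_eff·c/m² = 2 × 31.7 × 0.01 / 0.76² = 0.634 / 0.5776 ≈ 1.1 mm.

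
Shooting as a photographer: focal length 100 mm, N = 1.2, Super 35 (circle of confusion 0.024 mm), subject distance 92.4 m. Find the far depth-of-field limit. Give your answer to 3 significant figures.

126 m

Hyperfocal distance H = f²/(N·c) + f = 100²/(1.2 × 0.024) + 100 = 10000/0.0288 + 100 ≈ 347322.2 mm ≈ 347.3 m.
Far limit Df = s·(H − f)/(H − s) = 92400 × (347322.2 − 100) / (347322.2 − 92400) = 92400 × 347222.2 / 254922.2 ≈ 125855 mm ≈ 126 m.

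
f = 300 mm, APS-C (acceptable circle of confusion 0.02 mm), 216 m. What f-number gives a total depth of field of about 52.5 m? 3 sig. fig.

f/2.50

Write h = H − f = f²/(N·c). The thin-lens limits are Dn = s·h/(h + (s−f)) and Df = s·h/(h − (s−f)), so DoF = Df − Dn = 2·s·(s−f)·h / (h² − (s−f)²).
That is a quadratic in h: DoF·h² − 2·s·(s−f)·h − DoF·(s−f)² = 0 ⇒ h = (s−f)·(s + √(s² + DoF²)) / DoF = 215700 × (216000 + √(216000² + 52500²)) / 52500 = 215700 × (216000 + 222289) / 52500 ≈ 1800740 mm.
Then N = f²/(c·h) = 300² / (0.02 × 1800740) = 90000 / 36015 ≈ 2.50.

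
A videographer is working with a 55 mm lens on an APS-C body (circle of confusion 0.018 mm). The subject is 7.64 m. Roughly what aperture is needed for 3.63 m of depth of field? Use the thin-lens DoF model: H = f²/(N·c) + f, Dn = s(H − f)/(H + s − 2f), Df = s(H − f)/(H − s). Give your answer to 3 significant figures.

Write h = H − f = f²/(N·c). The thin-lens limits are Dn = s·h/(h + (s−f)) and Df = s·h/(h − (s−f)), so DoF = Df − Dn = 2·s·(s−f)·h / (h² − (s−f)²).
That is a quadratic in h: DoF·h² − 2·s·(s−f)·h − DoF·(s−f)² = 0 ⇒ h = (s−f)·(s + √(s² + DoF²)) / DoF = 7585 × (7640 + √(7640² + 3630²)) / 3630 = 7585 × (7640 + 8458.52) / 3630 ≈ 33638 mm.
Then N = f²/(c·h) = 55² / (0.018 × 33638) = 3025 / 605.49 ≈ 5.

f/5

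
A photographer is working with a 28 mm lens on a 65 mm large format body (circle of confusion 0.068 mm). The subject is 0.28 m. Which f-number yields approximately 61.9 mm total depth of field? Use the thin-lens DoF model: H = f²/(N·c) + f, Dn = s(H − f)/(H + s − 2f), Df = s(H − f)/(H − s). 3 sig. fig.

f/5

Write h = H − f = f²/(N·c). The thin-lens limits are Dn = s·h/(h + (s−f)) and Df = s·h/(h − (s−f)), so DoF = Df − Dn = 2·s·(s−f)·h / (h² − (s−f)²).
That is a quadratic in h: DoF·h² − 2·s·(s−f)·h − DoF·(s−f)² = 0 ⇒ h = (s−f)·(s + √(s² + DoF²)) / DoF = 252 × (280 + √(280² + 61.9²)) / 61.9 = 252 × (280 + 286.761) / 61.9 ≈ 2307.3 mm.
Then N = f²/(c·h) = 28² / (0.068 × 2307.3) = 784 / 156.90 ≈ 5.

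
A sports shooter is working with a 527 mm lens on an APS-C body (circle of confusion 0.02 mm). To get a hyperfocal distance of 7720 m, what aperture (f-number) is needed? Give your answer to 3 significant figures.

f/1.80

Rearrange H = f²/(N·c) + f for N: N = f² / ((H − f)·c).
N = 527² / ((7720000 − 527) × 0.02) = 277729 / 154389 ≈ 1.80.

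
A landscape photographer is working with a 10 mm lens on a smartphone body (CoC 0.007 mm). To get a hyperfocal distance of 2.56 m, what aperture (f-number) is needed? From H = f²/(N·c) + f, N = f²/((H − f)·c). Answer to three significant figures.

f/5.60

Rearrange H = f²/(N·c) + f for N: N = f² / ((H − f)·c).
N = 10² / ((2560 − 10) × 0.007) = 100 / 17.85 ≈ 5.60.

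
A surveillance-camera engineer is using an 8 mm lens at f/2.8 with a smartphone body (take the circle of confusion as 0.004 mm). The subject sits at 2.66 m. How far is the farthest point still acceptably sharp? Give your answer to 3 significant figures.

4.96 m

Hyperfocal distance H = f²/(N·c) + f = 8²/(2.8 × 0.004) + 8 = 64/0.0112 + 8 ≈ 5722.3 mm ≈ 5.722 m.
Far limit Df = s·(H − f)/(H − s) = 2660 × (5722.3 − 8) / (5722.3 − 2660) = 2660 × 5714.3 / 3062.3 ≈ 4963.6 mm ≈ 4.96 m.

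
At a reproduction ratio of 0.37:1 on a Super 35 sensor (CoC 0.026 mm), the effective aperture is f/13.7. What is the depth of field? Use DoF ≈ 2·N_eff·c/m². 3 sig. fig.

At magnification m, DoF ≈ 2·N_eff·c/m² = 2 × 13.7 × 0.026 / 0.37² = 0.7124 / 0.1369 ≈ 5.2 mm.

5.20 mm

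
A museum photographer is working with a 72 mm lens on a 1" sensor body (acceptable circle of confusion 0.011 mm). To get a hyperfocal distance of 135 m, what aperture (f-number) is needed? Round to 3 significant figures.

f/3.49

Rearrange H = f²/(N·c) + f for N: N = f² / ((H − f)·c).
N = 72² / ((135000 − 72) × 0.011) = 5184 / 1484 ≈ 3.49.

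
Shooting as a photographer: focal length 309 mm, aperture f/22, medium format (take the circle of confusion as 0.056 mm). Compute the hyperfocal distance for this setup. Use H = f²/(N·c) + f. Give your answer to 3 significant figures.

Hyperfocal distance H = f²/(N·c) + f = 309²/(22 × 0.056) + 309 = 95481/1.232 + 309 ≈ 77809.8 mm ≈ 77.8 m.

77.8 m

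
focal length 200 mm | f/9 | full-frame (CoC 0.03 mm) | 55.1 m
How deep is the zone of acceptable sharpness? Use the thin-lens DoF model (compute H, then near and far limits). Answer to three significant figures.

Hyperfocal distance H = f²/(N·c) + f = 200²/(9 × 0.03) + 200 = 40000/0.27 + 200 ≈ 148348.1 mm ≈ 148.3 m.
Near limit Dn = s·(H − f)/(H + s − 2f) = 55100 × (148348.1 − 200) / (148348.1 + 55100 − 2 × 200) = 55100 × 148148.1 / 203048.1 ≈ 40202 mm.
Far limit Df = s·(H − f)/(H − s) = 55100 × (148348.1 − 200) / (148348.1 − 55100) = 55100 × 148148.1 / 93248.1 ≈ 87540 mm.
Depth of field = Df − Dn = 87540 − 40202 ≈ 47338 mm ≈ 47.3 m.

47.3 m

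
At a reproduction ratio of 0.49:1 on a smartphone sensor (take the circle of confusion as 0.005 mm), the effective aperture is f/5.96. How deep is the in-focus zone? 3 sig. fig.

At magnification m, DoF ≈ 2·N_eff·c/m² = 2 × 5.96 × 0.005 / 0.49² = 0.0596 / 0.2401 ≈ 0.248 mm.

0.248 mm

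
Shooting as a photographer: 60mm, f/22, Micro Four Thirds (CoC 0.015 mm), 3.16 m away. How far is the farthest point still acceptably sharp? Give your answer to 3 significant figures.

4.41 m

Hyperfocal distance H = f²/(N·c) + f = 60²/(22 × 0.015) + 60 = 3600/0.33 + 60 ≈ 10969.1 mm ≈ 10.97 m.
Far limit Df = s·(H − f)/(H − s) = 3160 × (10969.1 − 60) / (10969.1 − 3160) = 3160 × 10909.1 / 7809.1 ≈ 4414.4 mm ≈ 4.41 m.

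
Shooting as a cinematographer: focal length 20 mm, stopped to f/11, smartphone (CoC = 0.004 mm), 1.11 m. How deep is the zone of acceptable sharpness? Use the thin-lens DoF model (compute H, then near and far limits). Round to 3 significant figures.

Hyperfocal distance H = f²/(N·c) + f = 20²/(11 × 0.004) + 20 = 400/0.044 + 20 ≈ 9110.9 mm ≈ 9.111 m.
Near limit Dn = s·(H − f)/(H + s − 2f) = 1110 × (9110.9 − 20) / (9110.9 + 1110 − 2 × 20) = 1110 × 9090.9 / 10180.9 ≈ 991.16 mm.
Far limit Df = s·(H − f)/(H − s) = 1110 × (9110.9 − 20) / (9110.9 − 1110) = 1110 × 9090.9 / 8000.9 ≈ 1261.22 mm.
Depth of field = Df − Dn = 1261.22 − 991.16 ≈ 270.06 mm.

270 mm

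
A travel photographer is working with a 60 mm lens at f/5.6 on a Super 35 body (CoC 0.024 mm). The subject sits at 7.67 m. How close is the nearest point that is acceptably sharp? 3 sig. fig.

5.97 m

Hyperfocal distance H = f²/(N·c) + f = 60²/(5.6 × 0.024) + 60 = 3600/0.1344 + 60 ≈ 26845.7 mm ≈ 26.85 m.
Near limit Dn = s·(H − f)/(H + s − 2f) = 7670 × (26845.7 − 60) / (26845.7 + 7670 − 2 × 60) = 7670 × 26785.7 / 34395.7 ≈ 5973.0 mm ≈ 5.97 m.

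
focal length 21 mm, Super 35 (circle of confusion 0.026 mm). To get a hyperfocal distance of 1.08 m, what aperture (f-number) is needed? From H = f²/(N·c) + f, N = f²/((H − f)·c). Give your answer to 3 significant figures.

Rearrange H = f²/(N·c) + f for N: N = f² / ((H − f)·c).
N = 21² / ((1080 − 21) × 0.026) = 441 / 27.53 ≈ 16.

f/16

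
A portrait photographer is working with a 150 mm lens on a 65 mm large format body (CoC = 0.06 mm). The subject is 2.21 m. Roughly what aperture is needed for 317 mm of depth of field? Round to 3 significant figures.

f/13

Write h = H − f = f²/(N·c). The thin-lens limits are Dn = s·h/(h + (s−f)) and Df = s·h/(h − (s−f)), so DoF = Df − Dn = 2·s·(s−f)·h / (h² − (s−f)²).
That is a quadratic in h: DoF·h² − 2·s·(s−f)·h − DoF·(s−f)² = 0 ⇒ h = (s−f)·(s + √(s² + DoF²)) / DoF = 2060 × (2210 + √(2210² + 317²)) / 317 = 2060 × (2210 + 2232.62) / 317 ≈ 28870 mm.
Then N = f²/(c·h) = 150² / (0.06 × 28870) = 22500 / 1732.2 ≈ 13.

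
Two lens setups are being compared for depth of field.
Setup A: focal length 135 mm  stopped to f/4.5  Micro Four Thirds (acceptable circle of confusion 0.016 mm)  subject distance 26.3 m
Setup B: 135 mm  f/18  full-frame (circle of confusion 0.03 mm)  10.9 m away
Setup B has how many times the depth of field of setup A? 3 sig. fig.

1.41

Setup A: H = 135²/(4.5×0.016) + 135 ≈ 253260.0 mm; DoF = Df − Dn = 29332.0 − 23836.1 ≈ 5495.9 mm.
Setup B: H = 135²/(18×0.03) + 135 ≈ 33885.0 mm; DoF = Df − Dn = 16005.0 − 8264.1 ≈ 7740.9 mm.
Ratio = 7740.9 / 5495.9 ≈ 1.41.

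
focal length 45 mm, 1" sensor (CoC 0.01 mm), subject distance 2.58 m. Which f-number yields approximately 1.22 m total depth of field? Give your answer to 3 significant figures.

Write h = H − f = f²/(N·c). The thin-lens limits are Dn = s·h/(h + (s−f)) and Df = s·h/(h − (s−f)), so DoF = Df − Dn = 2·s·(s−f)·h / (h² − (s−f)²).
That is a quadratic in h: DoF·h² − 2·s·(s−f)·h − DoF·(s−f)² = 0 ⇒ h = (s−f)·(s + √(s² + DoF²)) / DoF = 2535 × (2580 + √(2580² + 1220²)) / 1220 = 2535 × (2580 + 2853.91) / 1220 ≈ 11291 mm.
Then N = f²/(c·h) = 45² / (0.01 × 11291) = 2025 / 112.91 ≈ 17.9.

f/17.9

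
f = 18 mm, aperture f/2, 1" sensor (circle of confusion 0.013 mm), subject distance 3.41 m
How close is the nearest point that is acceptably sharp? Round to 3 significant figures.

Hyperfocal distance H = f²/(N·c) + f = 18²/(2 × 0.013) + 18 = 324/0.026 + 18 ≈ 12479.5 mm ≈ 12.48 m.
Near limit Dn = s·(H − f)/(H + s − 2f) = 3410 × (12479.5 − 18) / (12479.5 + 3410 − 2 × 18) = 3410 × 12461.5 / 15853.5 ≈ 2680.4 mm ≈ 2.68 m.

2.68 m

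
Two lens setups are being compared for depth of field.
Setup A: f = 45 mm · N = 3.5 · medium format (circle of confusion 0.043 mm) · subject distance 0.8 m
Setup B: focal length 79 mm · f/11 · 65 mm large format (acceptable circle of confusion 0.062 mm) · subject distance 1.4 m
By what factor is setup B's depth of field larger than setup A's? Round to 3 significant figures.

4.58

Setup A: H = 45²/(3.5×0.043) + 45 ≈ 13500.1 mm; DoF = Df − Dn = 847.558 − 757.495 ≈ 90.063 mm.
Setup B: H = 79²/(11×0.062) + 79 ≈ 9230.0 mm; DoF = Df − Dn = 1636.19 − 1223.40 ≈ 412.79 mm.
Ratio = 412.79 / 90.063 ≈ 4.58.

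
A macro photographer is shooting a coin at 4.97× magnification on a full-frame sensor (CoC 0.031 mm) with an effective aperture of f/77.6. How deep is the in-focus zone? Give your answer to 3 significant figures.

0.195 mm

At magnification m, DoF ≈ 2·N_eff·c/m² = 2 × 77.6 × 0.031 / 4.97² = 4.811 / 24.7 ≈ 0.195 mm.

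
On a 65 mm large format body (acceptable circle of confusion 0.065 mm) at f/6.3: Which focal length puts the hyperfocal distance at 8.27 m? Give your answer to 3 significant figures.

58.0 mm

From H = f²/(N·c) + f, with f ≪ H: f ≈ √(H·N·c) = √(8270 × 6.3 × 0.065) = √3386.6 ≈ 58.19 mm.
Exact: f² + N·c·f − N·c·H = 0 ⇒ f = (−N·c + √((N·c)² + 4·N·c·H))/2 = (−0.4095 + √13546)/2 ≈ 57.990 mm ≈ 58.0 mm.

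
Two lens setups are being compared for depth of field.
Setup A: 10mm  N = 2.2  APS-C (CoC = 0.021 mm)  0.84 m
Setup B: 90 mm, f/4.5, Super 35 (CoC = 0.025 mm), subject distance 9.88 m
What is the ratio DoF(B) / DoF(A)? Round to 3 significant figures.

Setup A: H = 10²/(2.2×0.021) + 10 ≈ 2174.5 mm; DoF = Df − Dn = 1362.44 − 607.17 ≈ 755.27 mm.
Setup B: H = 90²/(4.5×0.025) + 90 ≈ 72090.0 mm; DoF = Df − Dn = 11434.8 − 8697.4 ≈ 2737.4 mm.
Ratio = 2737.4 / 755.27 ≈ 3.62.

3.62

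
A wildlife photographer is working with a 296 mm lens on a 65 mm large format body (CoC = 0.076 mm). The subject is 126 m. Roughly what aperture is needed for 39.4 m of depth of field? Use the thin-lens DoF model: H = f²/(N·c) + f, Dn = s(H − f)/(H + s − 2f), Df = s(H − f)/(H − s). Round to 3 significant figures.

f/1.40

Write h = H − f = f²/(N·c). The thin-lens limits are Dn = s·h/(h + (s−f)) and Df = s·h/(h − (s−f)), so DoF = Df − Dn = 2·s·(s−f)·h / (h² − (s−f)²).
That is a quadratic in h: DoF·h² − 2·s·(s−f)·h − DoF·(s−f)² = 0 ⇒ h = (s−f)·(s + √(s² + DoF²)) / DoF = 125704 × (126000 + √(126000² + 39400²)) / 39400 = 125704 × (126000 + 132017) / 39400 ≈ 823191 mm.
Then N = f²/(c·h) = 296² / (0.076 × 823191) = 87616 / 62562 ≈ 1.40.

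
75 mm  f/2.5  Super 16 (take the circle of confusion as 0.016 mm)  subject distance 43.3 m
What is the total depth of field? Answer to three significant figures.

Hyperfocal distance H = f²/(N·c) + f = 75²/(2.5 × 0.016) + 75 = 5625/0.04 + 75 ≈ 140700.0 mm ≈ 140.7 m.
Near limit Dn = s·(H − f)/(H + s − 2f) = 43300 × (140700.0 − 75) / (140700.0 + 43300 − 2 × 75) = 43300 × 140625.0 / 183850.0 ≈ 33120 mm.
Far limit Df = s·(H − f)/(H − s) = 43300 × (140700.0 − 75) / (140700.0 − 43300) = 43300 × 140625.0 / 97400.0 ≈ 62516 mm.
Depth of field = Df − Dn = 62516 − 33120 ≈ 29396 mm ≈ 29.4 m.

29.4 m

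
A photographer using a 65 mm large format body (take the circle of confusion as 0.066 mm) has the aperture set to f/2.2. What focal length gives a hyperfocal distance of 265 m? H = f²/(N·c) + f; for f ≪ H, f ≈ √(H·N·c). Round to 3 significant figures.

196 mm

From H = f²/(N·c) + f, with f ≪ H: f ≈ √(H·N·c) = √(265000 × 2.2 × 0.066) = √38478 ≈ 196.2 mm.
The +f correction barely moves this — solving exactly, f² + N·c·f − N·c·H = 0 ⇒ f = (−N·c + √((N·c)² + 4·N·c·H))/2 = (−0.1452 + √153912)/2 ≈ 196.09 mm, so f ≈ 196 mm.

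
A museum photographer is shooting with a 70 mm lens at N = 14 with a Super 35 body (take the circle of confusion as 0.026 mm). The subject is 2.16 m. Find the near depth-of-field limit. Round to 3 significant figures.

Hyperfocal distance H = f²/(N·c) + f = 70²/(14 × 0.026) + 70 = 4900/0.364 + 70 ≈ 13531.5 mm ≈ 13.53 m.
Near limit Dn = s·(H − f)/(H + s − 2f) = 2160 × (13531.5 − 70) / (13531.5 + 2160 − 2 × 70) = 2160 × 13461.5 / 15551.5 ≈ 1869.7 mm ≈ 1.87 m.

1.87 m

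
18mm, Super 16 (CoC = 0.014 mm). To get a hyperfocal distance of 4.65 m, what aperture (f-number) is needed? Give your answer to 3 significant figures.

Rearrange H = f²/(N·c) + f for N: N = f² / ((H − f)·c).
N = 18² / ((4650 − 18) × 0.014) = 324 / 64.85 ≈ 5.

f/5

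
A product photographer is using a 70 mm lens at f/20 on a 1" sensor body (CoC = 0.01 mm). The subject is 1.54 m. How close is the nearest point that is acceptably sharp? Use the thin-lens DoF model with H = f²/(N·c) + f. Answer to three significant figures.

Hyperfocal distance H = f²/(N·c) + f = 70²/(20 × 0.01) + 70 = 4900/0.2 + 70 ≈ 24570.0 mm ≈ 24.57 m.
Near limit Dn = s·(H − f)/(H + s − 2f) = 1540 × (24570.0 − 70) / (24570.0 + 1540 − 2 × 70) = 1540 × 24500.0 / 25970.0 ≈ 1452.8 mm ≈ 1.45 m.

1.45 m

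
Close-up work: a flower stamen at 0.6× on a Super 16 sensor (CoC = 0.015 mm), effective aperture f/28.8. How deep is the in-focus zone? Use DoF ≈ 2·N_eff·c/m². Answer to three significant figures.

At magnification m, DoF ≈ 2·N_eff·c/m² = 2 × 28.8 × 0.015 / 0.6² = 0.864 / 0.36 ≈ 2.4 mm.

2.40 mm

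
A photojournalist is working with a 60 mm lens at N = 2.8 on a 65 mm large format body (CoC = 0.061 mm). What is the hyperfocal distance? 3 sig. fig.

Hyperfocal distance H = f²/(N·c) + f = 60²/(2.8 × 0.061) + 60 = 3600/0.1708 + 60 ≈ 21137.3 mm ≈ 21.1 m.

21.1 m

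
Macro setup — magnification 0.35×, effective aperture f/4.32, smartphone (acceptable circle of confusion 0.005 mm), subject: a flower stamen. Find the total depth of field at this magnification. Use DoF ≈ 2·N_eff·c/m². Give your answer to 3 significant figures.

0.353 mm

At magnification m, DoF ≈ 2·N_eff·c/m² = 2 × 4.32 × 0.005 / 0.35² = 0.0432 / 0.1225 ≈ 0.353 mm.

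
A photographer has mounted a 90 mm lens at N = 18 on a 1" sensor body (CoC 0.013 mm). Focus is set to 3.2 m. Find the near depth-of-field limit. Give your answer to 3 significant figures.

Hyperfocal distance H = f²/(N·c) + f = 90²/(18 × 0.013) + 90 = 8100/0.234 + 90 ≈ 34705.4 mm ≈ 34.71 m.
Near limit Dn = s·(H − f)/(H + s − 2f) = 3200 × (34705.4 − 90) / (34705.4 + 3200 − 2 × 90) = 3200 × 34615.4 / 37725.4 ≈ 2936.2 mm ≈ 2.94 m.

2.94 m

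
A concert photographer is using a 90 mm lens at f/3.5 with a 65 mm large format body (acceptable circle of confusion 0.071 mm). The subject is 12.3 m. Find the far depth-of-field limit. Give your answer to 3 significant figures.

Hyperfocal distance H = f²/(N·c) + f = 90²/(3.5 × 0.071) + 90 = 8100/0.2485 + 90 ≈ 32685.6 mm ≈ 32.69 m.
Far limit Df = s·(H − f)/(H − s) = 12300 × (32685.6 − 90) / (32685.6 − 12300) = 12300 × 32595.6 / 20385.6 ≈ 19667 mm ≈ 19.7 m.

19.7 m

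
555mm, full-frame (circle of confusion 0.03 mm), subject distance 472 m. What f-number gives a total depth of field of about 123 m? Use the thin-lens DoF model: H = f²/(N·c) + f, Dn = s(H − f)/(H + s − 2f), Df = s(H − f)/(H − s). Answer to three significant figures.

Write h = H − f = f²/(N·c). The thin-lens limits are Dn = s·h/(h + (s−f)) and Df = s·h/(h − (s−f)), so DoF = Df − Dn = 2·s·(s−f)·h / (h² − (s−f)²).
That is a quadratic in h: DoF·h² − 2·s·(s−f)·h − DoF·(s−f)² = 0 ⇒ h = (s−f)·(s + √(s² + DoF²)) / DoF = 471445 × (472000 + √(472000² + 123000²)) / 123000 = 471445 × (472000 + 487763) / 123000 ≈ 3678663 mm.
Then N = f²/(c·h) = 555² / (0.03 × 3678663) = 308025 / 110360 ≈ 2.79.

f/2.79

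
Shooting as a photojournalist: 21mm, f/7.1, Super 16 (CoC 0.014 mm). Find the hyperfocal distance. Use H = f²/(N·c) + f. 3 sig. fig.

Hyperfocal distance H = f²/(N·c) + f = 21²/(7.1 × 0.014) + 21 = 441/0.0994 + 21 ≈ 4457.6 mm ≈ 4.46 m.

4.46 m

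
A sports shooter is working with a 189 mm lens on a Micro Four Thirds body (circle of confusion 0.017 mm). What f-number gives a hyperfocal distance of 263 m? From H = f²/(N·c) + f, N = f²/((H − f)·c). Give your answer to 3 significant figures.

Rearrange H = f²/(N·c) + f for N: N = f² / ((H − f)·c).
N = 189² / ((263000 − 189) × 0.017) = 35721 / 4468 ≈ 8.

f/8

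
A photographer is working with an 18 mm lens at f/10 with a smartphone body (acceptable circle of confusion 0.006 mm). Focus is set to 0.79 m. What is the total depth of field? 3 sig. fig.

Hyperfocal distance H = f²/(N·c) + f = 18²/(10 × 0.006) + 18 = 324/0.06 + 18 ≈ 5418.0 mm ≈ 5.418 m.
Near limit Dn = s·(H − f)/(H + s − 2f) = 790 × (5418.0 − 18) / (5418.0 + 790 − 2 × 18) = 790 × 5400.0 / 6172.0 ≈ 691.19 mm.
Far limit Df = s·(H − f)/(H − s) = 790 × (5418.0 − 18) / (5418.0 − 790) = 790 × 5400.0 / 4628.0 ≈ 921.78 mm.
Depth of field = Df − Dn = 921.78 − 691.19 ≈ 230.59 mm.

231 mm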